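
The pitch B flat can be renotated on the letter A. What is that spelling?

Plain A sits 1 semitone below Bb, so on the letter A the same pitch needs a sharp: A#.

A#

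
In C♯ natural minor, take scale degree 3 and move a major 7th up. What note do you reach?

D#

Scale degree 3 of C# natural minor is E.
A major seventh (11 semitones) above E lands on the letter D, giving D#.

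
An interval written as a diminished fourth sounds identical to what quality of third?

A diminished fourth spans 4 semitones.
A third spanning 4 semitones is major (the major third is 4).

major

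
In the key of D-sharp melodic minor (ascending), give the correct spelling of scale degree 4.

G#

Degree 4 takes the letter 3 steps above D, which is G.
In melodic minor (ascending), degree 4 sits 5 semitones above the tonic. D# + 5 semitones is pitch class 8, spelled on G as G#.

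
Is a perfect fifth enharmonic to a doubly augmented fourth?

Yes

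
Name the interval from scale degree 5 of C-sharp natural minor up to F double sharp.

major seventh

Scale degree 5 of C# natural minor is G#.
G# up to F##: letters G→F make it a seventh; 11 semitones makes it major.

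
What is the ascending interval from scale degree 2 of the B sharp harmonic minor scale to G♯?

diminished fifth

Scale degree 2 of B# harmonic minor is C##.
C## up to G#: letters C→G make it a fifth; 6 semitones makes it diminished.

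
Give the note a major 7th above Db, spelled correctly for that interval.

A seventh above D lands on the letter C.
A major seventh spans 11 semitones, so Db moves to pitch class 0. On the letter C that is C.

C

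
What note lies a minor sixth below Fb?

Ab

A sixth below F lands on the letter A.
A minor sixth spans 8 semitones, so Fb moves to pitch class 8. On the letter A that is Ab.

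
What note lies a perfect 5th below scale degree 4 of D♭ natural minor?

Scale degree 4 of Db natural minor is Gb.
A perfect fifth (7 semitones) below Gb lands on the letter C, giving Cb.

Cb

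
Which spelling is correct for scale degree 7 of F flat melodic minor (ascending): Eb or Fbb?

Each scale degree takes a distinct letter name. Degree 7 of a scale on F must use the letter E.
Eb and Fbb are enharmonically the same pitch, but only Eb uses the letter E, so it is the correct spelling here.

Eb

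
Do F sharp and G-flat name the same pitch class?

F# is pitch class 6; Gb is pitch class 6.
All spellings map to pitch class 6, so they are enharmonically equivalent.

Yes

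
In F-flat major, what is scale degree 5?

Degree 5 takes the letter 4 steps above F, which is C.
In major, degree 5 sits 7 semitones above the tonic. Fb + 7 semitones is pitch class 11, spelled on C as Cb.

Cb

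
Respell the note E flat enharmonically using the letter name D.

D#

Plain D sits 1 semitone below Eb, so on the letter D the same pitch needs a sharp: D#.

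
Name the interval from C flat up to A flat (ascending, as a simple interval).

major sixth

Counting letters C–D–E–F–G–A gives a sixth.
Cb→Ab = 9 semitones, exactly the major sixth.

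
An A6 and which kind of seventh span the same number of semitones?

An augmented sixth spans 10 semitones.
A seventh spanning 10 semitones is minor (the major seventh is 11).

minor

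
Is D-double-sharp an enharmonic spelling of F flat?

D## is pitch class 4; Fb is pitch class 4.
All spellings map to pitch class 4, so they are enharmonically equivalent.

Yes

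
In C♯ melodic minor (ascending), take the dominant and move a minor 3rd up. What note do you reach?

The dominant of C# melodic minor (ascending) is G#.
A minor third (3 semitones) above G# lands on the letter B, giving B.

B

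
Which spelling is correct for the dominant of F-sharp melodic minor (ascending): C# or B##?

Each scale degree takes a distinct letter name. Degree 5 of a scale on F must use the letter C.
C# and B## are enharmonically the same pitch, but only C# uses the letter C, so it is the correct spelling here.

C#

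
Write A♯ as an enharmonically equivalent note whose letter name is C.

Plain C sits 2 semitones above A#, so on the letter C the same pitch needs a double flat: Cbb.

Cbb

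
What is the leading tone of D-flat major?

Degree 7 takes the letter 6 steps above D, which is C.
In major, degree 7 sits 11 semitones above the tonic. Db + 11 semitones is pitch class 0, spelled on C as C.

C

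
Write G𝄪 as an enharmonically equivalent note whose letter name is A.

G## is pitch class 9. The letter A alone is pitch class 9.
Pitch class 9 on A needs no accidental: A.

A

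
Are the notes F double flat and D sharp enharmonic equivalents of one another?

Fbb is pitch class 3; D# is pitch class 3.
All spellings map to pitch class 3, so they are enharmonically equivalent.

Yes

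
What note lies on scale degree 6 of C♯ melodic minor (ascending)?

A#

The C# melodic minor (ascending) scale runs C# D# E F# G# A# B#.
Degree 6 is A#.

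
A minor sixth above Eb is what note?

Cb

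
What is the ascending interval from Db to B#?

The letter names run D→B, a span of 5 letter steps, so the interval is some kind of sixth.
Db to B# is 11 semitones. A major sixth is 9, so 11 makes it doubly augmented.

doubly augmented sixth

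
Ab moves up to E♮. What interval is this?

The letter names run A→E, a span of 4 letter steps, so the interval is some kind of fifth.
Ab to E is 8 semitones. A perfect fifth is 7, so 8 makes it augmented.

augmented fifth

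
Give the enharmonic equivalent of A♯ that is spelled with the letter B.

A# is pitch class 10. The letter B alone is pitch class 11.
To reach pitch class 10 from B requires an offset of -1 semitone, i.e. flat: Bb.

Bb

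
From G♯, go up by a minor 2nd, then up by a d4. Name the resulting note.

Db

A minor second up from G# is A (letter A, 1 semitone up).
A diminished fourth up from A is Db (letter D, 4 semitones up).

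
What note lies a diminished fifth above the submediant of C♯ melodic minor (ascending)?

E

The submediant of C# melodic minor (ascending) is A#.
A diminished fifth (6 semitones) above A# lands on the letter E, giving E.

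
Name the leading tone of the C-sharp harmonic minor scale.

The C# harmonic minor scale runs C# D# E F# G# A B#.
Degree 7 is B#.

B#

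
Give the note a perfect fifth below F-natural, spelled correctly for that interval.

F down a perfect fifth is Bb, so the target letter is B.
From F, a perfect fifth is 7 semitones down: Bb.

Bb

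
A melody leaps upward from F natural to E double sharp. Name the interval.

Counting letters F–G–A–B–C–D–E gives a seventh.
F→E## = 13 semitones, 2 wider than the major seventh (11), so doubly augmented.

doubly augmented seventh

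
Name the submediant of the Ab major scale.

F

The Ab major scale runs Ab Bb C Db Eb F G.
Degree 6 is F.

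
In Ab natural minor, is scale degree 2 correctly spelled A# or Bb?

Bb

Each scale degree takes a distinct letter name. Degree 2 of a scale on A must use the letter B.
Bb and A# are enharmonically the same pitch, but only Bb uses the letter B, so it is the correct spelling here.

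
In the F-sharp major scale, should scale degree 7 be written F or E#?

Each scale degree takes a distinct letter name. Degree 7 of a scale on F must use the letter E.
E# and F are enharmonically the same pitch, but only E# uses the letter E, so it is the correct spelling here.

E#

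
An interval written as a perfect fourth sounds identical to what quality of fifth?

doubly diminished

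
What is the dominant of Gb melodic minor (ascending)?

Db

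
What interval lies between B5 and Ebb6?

doubly diminished fourth

The letter names run B→E, a span of 3 letter steps, so the interval is some kind of fourth.
B to Ebb is 3 semitones. A perfect fourth is 5, so 3 makes it doubly diminished.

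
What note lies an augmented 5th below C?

C down a perfect fifth is F, so the target letter is F.
From C, an augmented fifth is 8 semitones down: Fb.

Fb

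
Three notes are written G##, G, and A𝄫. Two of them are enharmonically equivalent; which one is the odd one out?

G##

In 12-tone equal temperament, enharmonic equivalents share a pitch class. G## is pitch class 9; G is pitch class 7; Abb is pitch class 7.
G and Abb share pitch class 7, while G## is pitch class 9.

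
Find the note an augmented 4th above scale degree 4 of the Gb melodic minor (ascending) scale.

F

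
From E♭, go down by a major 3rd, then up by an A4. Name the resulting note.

F

A major third down from Eb is Cb (letter C, 4 semitones down).
An augmented fourth up from Cb is F (letter F, 6 semitones up).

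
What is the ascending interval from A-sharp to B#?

major second

Counting letters A–B gives a second.
A#→B# = 2 semitones, exactly the major second.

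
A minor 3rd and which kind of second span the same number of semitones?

augmented

A minor third spans 3 semitones.
A second spanning 3 semitones is augmented (the major second is 2).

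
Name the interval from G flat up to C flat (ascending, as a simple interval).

perfect fourth

The letter names run G→C, a span of 3 letter steps, so the interval is some kind of fourth.
Gb to Cb is 5 semitones. A perfect fourth is 5, so 5 makes it perfect.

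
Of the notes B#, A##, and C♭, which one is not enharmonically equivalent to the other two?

In 12-tone equal temperament, enharmonic equivalents share a pitch class. B# is pitch class 0; A## is pitch class 11; Cb is pitch class 11.
A## and Cb share pitch class 11, while B# is pitch class 0.

B#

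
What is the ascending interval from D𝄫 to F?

The letter names run D→F, a span of 2 letter steps, so the interval is some kind of third.
Dbb to F is 5 semitones. A major third is 4, so 5 makes it augmented.

augmented third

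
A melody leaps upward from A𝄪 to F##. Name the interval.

Counting letters A–B–C–D–E–F gives a sixth.
A##→F## = 8 semitones, 1 narrower than the major sixth (9), so minor.

minor sixth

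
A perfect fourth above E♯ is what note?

A#

A fourth above E lands on the letter A.
A perfect fourth spans 5 semitones, so E# moves to pitch class 10. On the letter A that is A#.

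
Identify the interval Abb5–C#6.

Counting letters A–B–C gives a third.
Abb→C# = 6 semitones, 2 wider than the major third (4), so doubly augmented.

doubly augmented third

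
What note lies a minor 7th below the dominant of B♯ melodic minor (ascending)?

G##

The dominant of B# melodic minor (ascending) is F##.
A minor seventh (10 semitones) below F## lands on the letter G, giving G##.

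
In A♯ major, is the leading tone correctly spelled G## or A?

G##

Each scale degree takes a distinct letter name. Degree 7 of a scale on A must use the letter G.
G## and A are enharmonically the same pitch, but only G## uses the letter G, so it is the correct spelling here.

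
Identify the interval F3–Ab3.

minor third

The letter names run F→A, a span of 2 letter steps, so the interval is some kind of third.
F to Ab is 3 semitones. A major third is 4, so 3 makes it minor.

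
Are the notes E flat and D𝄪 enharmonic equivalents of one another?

No

Two spellings are enharmonically equivalent only if they share a pitch class.
Here Eb → 3, D## → 4; 3 ≠ 4, so they are not.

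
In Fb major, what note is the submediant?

The Fb major scale runs Fb Gb Ab Bbb Cb Db Eb.
Degree 6 is Db.

Db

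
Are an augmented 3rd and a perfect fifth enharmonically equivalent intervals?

No

An augmented third spans 5 semitones; a perfect fifth spans 7.
The spans differ, so they are not enharmonic equivalents.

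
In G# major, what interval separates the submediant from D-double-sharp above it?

major seventh

The submediant of G# major is E#.
E# up to D##: letters E→D make it a seventh; 11 semitones makes it major.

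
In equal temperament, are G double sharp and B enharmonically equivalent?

No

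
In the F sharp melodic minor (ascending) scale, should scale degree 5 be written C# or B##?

C#

Each scale degree takes a distinct letter name. Degree 5 of a scale on F must use the letter C.
C# and B## are enharmonically the same pitch, but only C# uses the letter C, so it is the correct spelling here.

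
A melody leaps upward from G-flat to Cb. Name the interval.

perfect fourth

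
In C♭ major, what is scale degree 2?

Db

Degree 2 takes the letter 1 step above C, which is D.
In major, degree 2 sits 2 semitones above the tonic. Cb + 2 semitones is pitch class 1, spelled on D as Db.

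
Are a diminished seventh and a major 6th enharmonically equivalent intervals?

Yes

A diminished seventh spans 9 semitones; a major sixth spans 9.
They are enharmonically equivalent.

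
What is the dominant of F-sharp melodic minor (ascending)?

C#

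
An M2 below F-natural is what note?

Eb

A second below F lands on the letter E.
A major second spans 2 semitones, so F moves to pitch class 3. On the letter E that is Eb.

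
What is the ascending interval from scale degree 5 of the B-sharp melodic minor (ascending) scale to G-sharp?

Scale degree 5 of B# melodic minor (ascending) is F##.
F## up to G#: letters F→G make it a second; 1 semitone makes it minor.

minor second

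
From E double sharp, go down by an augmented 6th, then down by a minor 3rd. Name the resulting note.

E#

An augmented sixth down from E## is G# (letter G, 10 semitones down).
A minor third down from G# is E# (letter E, 3 semitones down).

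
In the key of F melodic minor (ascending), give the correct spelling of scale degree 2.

The F melodic minor (ascending) scale runs F G Ab Bb C D E.
Degree 2 is G.

G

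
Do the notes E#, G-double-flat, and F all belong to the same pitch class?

E# = pitch class 5 and Gbb = pitch class 5 and F = pitch class 5 — the same pitch class, so they are enharmonic equivalents.

Yes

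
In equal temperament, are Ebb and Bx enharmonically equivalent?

Ebb is pitch class 2; B## is pitch class 1.
The pitch classes differ (2 vs. 1), so they are not enharmonic equivalents.

No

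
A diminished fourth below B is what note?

F##

A fourth below B lands on the letter F.
A diminished fourth spans 4 semitones, so B moves to pitch class 7. On the letter F that is F##.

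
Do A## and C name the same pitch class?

A## is pitch class 11; C is pitch class 0.
The pitch classes differ (11 vs. 0), so they are not enharmonic equivalents.

No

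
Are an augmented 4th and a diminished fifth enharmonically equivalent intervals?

An augmented fourth spans 6 semitones; a diminished fifth spans 6.
They are enharmonically equivalent.

Yes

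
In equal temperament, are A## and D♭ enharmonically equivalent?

No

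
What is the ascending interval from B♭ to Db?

minor third

The letter names run B→D, a span of 2 letter steps, so the interval is some kind of third.
Bb to Db is 3 semitones. A major third is 4, so 3 makes it minor.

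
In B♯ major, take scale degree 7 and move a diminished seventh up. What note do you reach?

Scale degree 7 of B# major is A##.
A diminished seventh (9 semitones) above A## lands on the letter G, giving G#.

G#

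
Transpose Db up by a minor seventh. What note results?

Cb

A seventh above D lands on the letter C.
A minor seventh spans 10 semitones, so Db moves to pitch class 11. On the letter C that is Cb.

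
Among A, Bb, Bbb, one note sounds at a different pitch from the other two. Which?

Bb

In 12-tone equal temperament, enharmonic equivalents share a pitch class. A is pitch class 9; Bb is pitch class 10; Bbb is pitch class 9.
A and Bbb share pitch class 9, while Bb is pitch class 10.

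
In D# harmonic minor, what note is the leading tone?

C##

The D# harmonic minor scale runs D# E# F# G# A# B C##.
Degree 7 is C##.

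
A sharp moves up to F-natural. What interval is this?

diminished sixth

The letter names run A→F, a span of 5 letter steps, so the interval is some kind of sixth.
A# to F is 7 semitones. A major sixth is 9, so 7 makes it diminished.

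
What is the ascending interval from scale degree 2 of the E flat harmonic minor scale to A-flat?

Scale degree 2 of Eb harmonic minor is F.
F up to Ab: letters F→A make it a third; 3 semitones makes it minor.

minor third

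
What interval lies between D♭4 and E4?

The letter names run D→E, a span of 1 letter step, so the interval is some kind of second.
Db to E is 3 semitones. A major second is 2, so 3 makes it augmented.

augmented second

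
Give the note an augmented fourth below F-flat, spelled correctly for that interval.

Cbb

F down a perfect fourth is C, so the target letter is C.
From Fb, an augmented fourth is 6 semitones down: Cbb.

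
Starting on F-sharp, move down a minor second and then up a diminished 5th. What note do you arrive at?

B

A minor second down from F# is E# (letter E, 1 semitone down).
A diminished fifth up from E# is B (letter B, 6 semitones up).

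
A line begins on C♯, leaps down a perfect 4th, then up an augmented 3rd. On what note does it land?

A perfect fourth down from C# is G# (letter G, 5 semitones down).
An augmented third up from G# is B## (letter B, 5 semitones up).

B##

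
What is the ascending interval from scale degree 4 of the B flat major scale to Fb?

minor second

Scale degree 4 of Bb major is Eb.
Eb up to Fb: letters E→F make it a second; 1 semitone makes it minor.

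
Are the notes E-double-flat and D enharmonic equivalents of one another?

Yes

Ebb is pitch class 2; D is pitch class 2.
All spellings map to pitch class 2, so they are enharmonically equivalent.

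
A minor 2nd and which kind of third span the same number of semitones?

doubly diminished

A minor second spans 1 semitone.
A third spanning 1 semitone is doubly diminished (the major third is 4).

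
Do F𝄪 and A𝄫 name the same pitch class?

Yes

F## = pitch class 7 and Abb = pitch class 7 — the same pitch class, so they are enharmonic equivalents.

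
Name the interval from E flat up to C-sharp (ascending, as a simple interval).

augmented sixth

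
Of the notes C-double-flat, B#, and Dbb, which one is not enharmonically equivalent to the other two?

Cbb

In 12-tone equal temperament, enharmonic equivalents share a pitch class. Cbb is pitch class 10; B# is pitch class 0; Dbb is pitch class 0.
B# and Dbb share pitch class 0, while Cbb is pitch class 10.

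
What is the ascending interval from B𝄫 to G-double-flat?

The letter names run B→G, a span of 5 letter steps, so the interval is some kind of sixth.
Bbb to Gbb is 8 semitones. A major sixth is 9, so 8 makes it minor.

minor sixth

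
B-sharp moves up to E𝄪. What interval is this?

augmented fourth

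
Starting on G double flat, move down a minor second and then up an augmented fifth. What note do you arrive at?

C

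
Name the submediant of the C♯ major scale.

Degree 6 takes the letter 5 steps above C, which is A.
In major, degree 6 sits 9 semitones above the tonic. C# + 9 semitones is pitch class 10, spelled on A as A#.

A#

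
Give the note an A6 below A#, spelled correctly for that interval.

A down a major sixth is C, so the target letter is C.
From A#, an augmented sixth is 10 semitones down: C.

C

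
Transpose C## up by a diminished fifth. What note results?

A fifth above C lands on the letter G.
A diminished fifth spans 6 semitones, so C## moves to pitch class 8. On the letter G that is G#.

G#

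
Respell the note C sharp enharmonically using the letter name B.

C# is pitch class 1. The letter B alone is pitch class 11.
To reach pitch class 1 from B requires an offset of +2 semitones, i.e. double sharp: B##.

B##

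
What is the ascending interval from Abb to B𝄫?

The letter names run A→B, a span of 1 letter step, so the interval is some kind of second.
Abb to Bbb is 2 semitones. A major second is 2, so 2 makes it major.

major second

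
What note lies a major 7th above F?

E

A seventh above F lands on the letter E.
A major seventh spans 11 semitones, so F moves to pitch class 4. On the letter E that is E.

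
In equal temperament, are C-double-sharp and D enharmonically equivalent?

Yes

C## = pitch class 2 and D = pitch class 2 — the same pitch class, so they are enharmonic equivalents.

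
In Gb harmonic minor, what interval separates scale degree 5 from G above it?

augmented fourth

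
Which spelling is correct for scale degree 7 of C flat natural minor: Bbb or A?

Each scale degree takes a distinct letter name. Degree 7 of a scale on C must use the letter B.
Bbb and A are enharmonically the same pitch, but only Bbb uses the letter B, so it is the correct spelling here.

Bbb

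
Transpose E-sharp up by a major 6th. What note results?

C##

E up a major sixth is C#, so the target letter is C.
From E#, a major sixth is 9 semitones up: C##.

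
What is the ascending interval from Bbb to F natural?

augmented fifth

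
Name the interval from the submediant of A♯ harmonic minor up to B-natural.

perfect fourth

The submediant of A# harmonic minor is F#.
F# up to B: letters F→B make it a fourth; 5 semitones makes it perfect.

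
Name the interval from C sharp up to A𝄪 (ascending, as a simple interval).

augmented sixth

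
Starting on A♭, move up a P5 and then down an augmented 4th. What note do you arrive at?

Bbb

A perfect fifth up from Ab is Eb (letter E, 7 semitones up).
An augmented fourth down from Eb is Bbb (letter B, 6 semitones down).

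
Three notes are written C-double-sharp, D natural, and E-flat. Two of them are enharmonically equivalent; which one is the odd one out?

Eb

In 12-tone equal temperament, enharmonic equivalents share a pitch class. C## is pitch class 2; D is pitch class 2; Eb is pitch class 3.
C## and D share pitch class 2, while Eb is pitch class 3.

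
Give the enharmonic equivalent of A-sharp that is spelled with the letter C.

Cbb

Plain C sits 2 semitones above A#, so on the letter C the same pitch needs a double flat: Cbb.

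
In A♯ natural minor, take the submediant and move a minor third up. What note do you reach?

A

The submediant of A# natural minor is F#.
A minor third (3 semitones) above F# lands on the letter A, giving A.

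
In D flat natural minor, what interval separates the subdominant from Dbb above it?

The subdominant of Db natural minor is Gb.
Gb up to Dbb: letters G→D make it a fifth; 6 semitones makes it diminished.

diminished fifth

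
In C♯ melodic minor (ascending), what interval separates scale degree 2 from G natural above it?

diminished fourth

Scale degree 2 of C# melodic minor (ascending) is D#.
D# up to G: letters D→G make it a fourth; 4 semitones makes it diminished.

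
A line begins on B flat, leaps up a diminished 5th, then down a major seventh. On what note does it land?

A diminished fifth up from Bb is Fb (letter F, 6 semitones up).
A major seventh down from Fb is Gbb (letter G, 11 semitones down).

Gbb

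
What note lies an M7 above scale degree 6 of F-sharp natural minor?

Scale degree 6 of F# natural minor is D.
A major seventh (11 semitones) above D lands on the letter C, giving C#.

C#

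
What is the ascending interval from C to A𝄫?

Counting letters C–D–E–F–G–A gives a sixth.
C→Abb = 7 semitones, 2 narrower than the major sixth (9), so diminished.

diminished sixth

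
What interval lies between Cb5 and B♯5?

doubly augmented seventh

The letter names run C→B, a span of 6 letter steps, so the interval is some kind of seventh.
Cb to B# is 13 semitones. A major seventh is 11, so 13 makes it doubly augmented.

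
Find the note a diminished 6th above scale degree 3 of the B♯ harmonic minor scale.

Scale degree 3 of B# harmonic minor is D#.
A diminished sixth (7 semitones) above D# lands on the letter B, giving Bb.

Bb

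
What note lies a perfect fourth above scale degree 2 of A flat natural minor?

Scale degree 2 of Ab natural minor is Bb.
A perfect fourth (5 semitones) above Bb lands on the letter E, giving Eb.

Eb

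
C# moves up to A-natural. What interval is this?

minor sixth

The letter names run C→A, a span of 5 letter steps, so the interval is some kind of sixth.
C# to A is 8 semitones. A major sixth is 9, so 8 makes it minor.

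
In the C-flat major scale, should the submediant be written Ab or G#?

Each scale degree takes a distinct letter name. Degree 6 of a scale on C must use the letter A.
Ab and G# are enharmonically the same pitch, but only Ab uses the letter A, so it is the correct spelling here.

Ab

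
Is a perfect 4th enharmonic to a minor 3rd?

No

A perfect fourth spans 5 semitones; a minor third spans 3.
The spans differ, so they are not enharmonic equivalents.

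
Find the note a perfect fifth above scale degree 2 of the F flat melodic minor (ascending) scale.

Db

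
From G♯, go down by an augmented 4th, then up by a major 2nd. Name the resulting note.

An augmented fourth down from G# is D (letter D, 6 semitones down).
A major second up from D is E (letter E, 2 semitones up).

E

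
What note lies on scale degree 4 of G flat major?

Cb

The Gb major scale runs Gb Ab Bb Cb Db Eb F.
Degree 4 is Cb.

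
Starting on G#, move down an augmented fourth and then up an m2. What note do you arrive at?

Eb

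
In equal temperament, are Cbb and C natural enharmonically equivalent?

Two spellings are enharmonically equivalent only if they share a pitch class.
Here Cbb → 10, C → 0; 0 ≠ 10, so they are not.

No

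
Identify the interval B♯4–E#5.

Counting letters B–C–D–E gives a fourth.
B#→E# = 5 semitones, exactly the perfect fourth.

perfect fourth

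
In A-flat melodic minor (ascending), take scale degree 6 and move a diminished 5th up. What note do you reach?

Cb

Scale degree 6 of Ab melodic minor (ascending) is F.
A diminished fifth (6 semitones) above F lands on the letter C, giving Cb.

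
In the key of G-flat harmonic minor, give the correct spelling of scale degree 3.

Bbb

The Gb harmonic minor scale runs Gb Ab Bbb Cb Db Ebb F.
Degree 3 is Bbb.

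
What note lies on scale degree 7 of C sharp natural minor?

The C# natural minor scale runs C# D# E F# G# A B.
Degree 7 is B.

B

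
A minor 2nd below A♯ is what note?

A down a major second is G, so the target letter is G.
From A#, a minor second is 1 semitone down: G##.

G##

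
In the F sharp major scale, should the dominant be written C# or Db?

C#

Each scale degree takes a distinct letter name. Degree 5 of a scale on F must use the letter C.
C# and Db are enharmonically the same pitch, but only C# uses the letter C, so it is the correct spelling here.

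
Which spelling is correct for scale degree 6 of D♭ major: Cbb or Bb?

Bb

Each scale degree takes a distinct letter name. Degree 6 of a scale on D must use the letter B.
Bb and Cbb are enharmonically the same pitch, but only Bb uses the letter B, so it is the correct spelling here.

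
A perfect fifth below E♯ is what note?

A#

A fifth below E lands on the letter A.
A perfect fifth spans 7 semitones, so E# moves to pitch class 10. On the letter A that is A#.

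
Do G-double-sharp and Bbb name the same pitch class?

Yes

G## = pitch class 9 and Bbb = pitch class 9 — the same pitch class, so they are enharmonic equivalents.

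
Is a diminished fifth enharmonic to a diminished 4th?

A diminished fifth spans 6 semitones; a diminished fourth spans 4.
The spans differ, so they are not enharmonic equivalents.

No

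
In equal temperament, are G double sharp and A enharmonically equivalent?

G## is pitch class 9; A is pitch class 9.
All spellings map to pitch class 9, so they are enharmonically equivalent.

Yes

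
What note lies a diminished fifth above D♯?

A

D up a perfect fifth is A, so the target letter is A.
From D#, a diminished fifth is 6 semitones up: A.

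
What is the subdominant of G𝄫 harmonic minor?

Cbb

Degree 4 takes the letter 3 steps above G, which is C.
In harmonic minor, degree 4 sits 5 semitones above the tonic. Gbb + 5 semitones is pitch class 10, spelled on C as Cbb.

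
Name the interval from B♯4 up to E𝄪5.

The letter names run B→E, a span of 3 letter steps, so the interval is some kind of fourth.
B# to E## is 6 semitones. A perfect fourth is 5, so 6 makes it augmented.

augmented fourth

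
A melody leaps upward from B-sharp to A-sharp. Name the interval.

The letter names run B→A, a span of 6 letter steps, so the interval is some kind of seventh.
B# to A# is 10 semitones. A major seventh is 11, so 10 makes it minor.

minor seventh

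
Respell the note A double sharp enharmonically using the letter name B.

B

A## is pitch class 11. The letter B alone is pitch class 11.
Pitch class 11 on B needs no accidental: B.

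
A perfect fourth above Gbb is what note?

Cbb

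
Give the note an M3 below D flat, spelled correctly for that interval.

A third below D lands on the letter B.
A major third spans 4 semitones, so Db moves to pitch class 9. On the letter B that is Bbb.

Bbb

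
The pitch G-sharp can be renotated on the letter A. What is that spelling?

Ab

G# is pitch class 8. The letter A alone is pitch class 9.
To reach pitch class 8 from A requires an offset of -1 semitone, i.e. flat: Ab.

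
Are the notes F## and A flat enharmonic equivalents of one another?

F## is pitch class 7; Ab is pitch class 8.
The pitch classes differ (7 vs. 8), so they are not enharmonic equivalents.

No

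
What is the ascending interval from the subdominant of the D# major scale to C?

The subdominant of D# major is G#.
G# up to C: letters G→C make it a fourth; 4 semitones makes it diminished.

diminished fourth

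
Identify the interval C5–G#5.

The letter names run C→G, a span of 4 letter steps, so the interval is some kind of fifth.
C to G# is 8 semitones. A perfect fifth is 7, so 8 makes it augmented.

augmented fifth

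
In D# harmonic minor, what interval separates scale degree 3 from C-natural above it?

diminished fifth

Scale degree 3 of D# harmonic minor is F#.
F# up to C: letters F→C make it a fifth; 6 semitones makes it diminished.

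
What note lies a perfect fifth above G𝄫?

Dbb

G up a perfect fifth is D, so the target letter is D.
From Gbb, a perfect fifth is 7 semitones up: Dbb.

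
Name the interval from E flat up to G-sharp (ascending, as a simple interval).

augmented third

The letter names run E→G, a span of 2 letter steps, so the interval is some kind of third.
Eb to G# is 5 semitones. A major third is 4, so 5 makes it augmented.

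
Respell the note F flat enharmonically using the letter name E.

Plain E sits at the same pitch as Fb, so on the letter E the same pitch needs a natural: E.

E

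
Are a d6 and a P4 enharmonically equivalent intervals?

No

A diminished sixth spans 7 semitones; a perfect fourth spans 5.
The spans differ, so they are not enharmonic equivalents.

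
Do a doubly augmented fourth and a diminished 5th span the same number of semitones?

A doubly augmented fourth spans 7 semitones; a diminished fifth spans 6.
The spans differ, so they are not enharmonic equivalents.

No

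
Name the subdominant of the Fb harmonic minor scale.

Bbb

The Fb harmonic minor scale runs Fb Gb Abb Bbb Cb Dbb Eb.
Degree 4 is Bbb.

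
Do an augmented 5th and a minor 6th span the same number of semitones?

Yes

An augmented fifth spans 8 semitones; a minor sixth spans 8.
They are enharmonically equivalent.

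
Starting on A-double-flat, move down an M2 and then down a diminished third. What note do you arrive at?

A major second down from Abb is Gbb (letter G, 2 semitones down).
A diminished third down from Gbb is Eb (letter E, 2 semitones down).

Eb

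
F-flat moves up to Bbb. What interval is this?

perfect fourth

The letter names run F→B, a span of 3 letter steps, so the interval is some kind of fourth.
Fb to Bbb is 5 semitones. A perfect fourth is 5, so 5 makes it perfect.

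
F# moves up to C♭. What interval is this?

doubly diminished fifth

The letter names run F→C, a span of 4 letter steps, so the interval is some kind of fifth.
F# to Cb is 5 semitones. A perfect fifth is 7, so 5 makes it doubly diminished.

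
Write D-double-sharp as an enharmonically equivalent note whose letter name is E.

E

D## is pitch class 4. The letter E alone is pitch class 4.
Pitch class 4 on E needs no accidental: E.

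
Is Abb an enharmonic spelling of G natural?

Abb = pitch class 7 and G = pitch class 7 — the same pitch class, so they are enharmonic equivalents.

Yes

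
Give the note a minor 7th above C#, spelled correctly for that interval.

A seventh above C lands on the letter B.
A minor seventh spans 10 semitones, so C# moves to pitch class 11. On the letter B that is B.

B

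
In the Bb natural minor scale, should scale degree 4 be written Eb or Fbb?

Eb

Each scale degree takes a distinct letter name. Degree 4 of a scale on B must use the letter E.
Eb and Fbb are enharmonically the same pitch, but only Eb uses the letter E, so it is the correct spelling here.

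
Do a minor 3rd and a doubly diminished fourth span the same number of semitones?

A minor third spans 3 semitones; a doubly diminished fourth spans 3.
They are enharmonically equivalent.

Yes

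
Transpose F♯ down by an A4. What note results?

C

A fourth below F lands on the letter C.
An augmented fourth spans 6 semitones, so F# moves to pitch class 0. On the letter C that is C.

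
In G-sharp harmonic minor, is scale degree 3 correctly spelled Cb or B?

B

Each scale degree takes a distinct letter name. Degree 3 of a scale on G must use the letter B.
B and Cb are enharmonically the same pitch, but only B uses the letter B, so it is the correct spelling here.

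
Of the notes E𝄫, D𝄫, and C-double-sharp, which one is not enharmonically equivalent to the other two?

Dbb

In 12-tone equal temperament, enharmonic equivalents share a pitch class. Ebb is pitch class 2; Dbb is pitch class 0; C## is pitch class 2.
Ebb and C## share pitch class 2, while Dbb is pitch class 0.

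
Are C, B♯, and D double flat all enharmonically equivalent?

Yes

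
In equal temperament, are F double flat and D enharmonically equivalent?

No

Fbb is pitch class 3; D is pitch class 2.
The pitch classes differ (3 vs. 2), so they are not enharmonic equivalents.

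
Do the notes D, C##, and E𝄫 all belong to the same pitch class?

Yes

D is pitch class 2; C## is pitch class 2; Ebb is pitch class 2.
All spellings map to pitch class 2, so they are enharmonically equivalent.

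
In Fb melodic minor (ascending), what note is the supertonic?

Degree 2 takes the letter 1 step above F, which is G.
In melodic minor (ascending), degree 2 sits 2 semitones above the tonic. Fb + 2 semitones is pitch class 6, spelled on G as Gb.

Gb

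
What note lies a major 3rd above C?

A third above C lands on the letter E.
A major third spans 4 semitones, so C moves to pitch class 4. On the letter E that is E.

E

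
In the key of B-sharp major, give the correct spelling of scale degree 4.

E#

The B# major scale runs B# C## D## E# F## G## A##.
Degree 4 is E#.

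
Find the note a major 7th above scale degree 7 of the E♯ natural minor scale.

C##

Scale degree 7 of E# natural minor is D#.
A major seventh (11 semitones) above D# lands on the letter C, giving C##.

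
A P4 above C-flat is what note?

C up a perfect fourth is F, so the target letter is F.
From Cb, a perfect fourth is 5 semitones up: Fb.

Fb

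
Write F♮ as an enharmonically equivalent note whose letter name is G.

F is pitch class 5. The letter G alone is pitch class 7.
To reach pitch class 5 from G requires an offset of -2 semitones, i.e. double flat: Gbb.

Gbb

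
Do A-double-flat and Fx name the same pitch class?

Abb = pitch class 7 and F## = pitch class 7 — the same pitch class, so they are enharmonic equivalents.

Yes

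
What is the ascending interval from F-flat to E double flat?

Counting letters F–G–A–B–C–D–E gives a seventh.
Fb→Ebb = 10 semitones, 1 narrower than the major seventh (11), so minor.

minor seventh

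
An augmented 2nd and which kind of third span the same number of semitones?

minor

An augmented second spans 3 semitones.
A third spanning 3 semitones is minor (the major third is 4).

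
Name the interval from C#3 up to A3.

minor sixth

The letter names run C→A, a span of 5 letter steps, so the interval is some kind of sixth.
C# to A is 8 semitones. A major sixth is 9, so 8 makes it minor.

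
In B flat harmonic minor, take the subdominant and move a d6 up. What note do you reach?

Cbb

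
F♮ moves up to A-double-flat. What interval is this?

The letter names run F→A, a span of 2 letter steps, so the interval is some kind of third.
F to Abb is 2 semitones. A major third is 4, so 2 makes it diminished.

diminished third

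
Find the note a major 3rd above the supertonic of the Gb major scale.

C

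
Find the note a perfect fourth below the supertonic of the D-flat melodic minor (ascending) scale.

Bb

The supertonic of Db melodic minor (ascending) is Eb.
A perfect fourth (5 semitones) below Eb lands on the letter B, giving Bb.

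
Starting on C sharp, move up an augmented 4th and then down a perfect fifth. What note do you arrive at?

B#

An augmented fourth up from C# is F## (letter F, 6 semitones up).
A perfect fifth down from F## is B# (letter B, 7 semitones down).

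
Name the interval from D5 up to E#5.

augmented second

Counting letters D–E gives a second.
D→E# = 3 semitones, 1 wider than the major second (2), so augmented.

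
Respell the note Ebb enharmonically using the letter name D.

D

Ebb is pitch class 2. The letter D alone is pitch class 2.
Pitch class 2 on D needs no accidental: D.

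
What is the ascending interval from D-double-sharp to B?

diminished sixth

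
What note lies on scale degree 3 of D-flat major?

Degree 3 takes the letter 2 steps above D, which is F.
In major, degree 3 sits 4 semitones above the tonic. Db + 4 semitones is pitch class 5, spelled on F as F.

F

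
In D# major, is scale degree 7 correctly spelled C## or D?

C##

Each scale degree takes a distinct letter name. Degree 7 of a scale on D must use the letter C.
C## and D are enharmonically the same pitch, but only C## uses the letter C, so it is the correct spelling here.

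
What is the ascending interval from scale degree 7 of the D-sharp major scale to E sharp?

minor third

Scale degree 7 of D# major is C##.
C## up to E#: letters C→E make it a third; 3 semitones makes it minor.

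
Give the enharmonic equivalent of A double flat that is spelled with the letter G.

G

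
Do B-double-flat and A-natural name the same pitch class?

Yes

Bbb = pitch class 9 and A = pitch class 9 — the same pitch class, so they are enharmonic equivalents.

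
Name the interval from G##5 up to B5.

The letter names run G→B, a span of 2 letter steps, so the interval is some kind of third.
G## to B is 2 semitones. A major third is 4, so 2 makes it diminished.

diminished third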